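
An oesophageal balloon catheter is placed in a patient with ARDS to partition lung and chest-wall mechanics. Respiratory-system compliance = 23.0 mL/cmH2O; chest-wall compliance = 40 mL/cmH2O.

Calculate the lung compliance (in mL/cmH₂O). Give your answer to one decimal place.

1/CL = 1/Crs − 1/Ccw.
1/CL = 1/23.0 − 1/40 = 0.01848.
CL = 54.113 mL/cmH2O.

54.1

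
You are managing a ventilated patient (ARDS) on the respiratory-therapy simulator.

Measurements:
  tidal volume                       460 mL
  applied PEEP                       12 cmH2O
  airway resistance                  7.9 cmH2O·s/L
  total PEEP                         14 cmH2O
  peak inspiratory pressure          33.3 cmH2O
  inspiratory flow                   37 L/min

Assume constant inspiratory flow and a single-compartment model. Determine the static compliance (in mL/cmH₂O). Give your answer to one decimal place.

31.9

Flow: 37 L/min ÷ 60 = 0.6167 L/s.
Total PEEP = 14 cmH2O (set 12 + intrinsic 2); this is the baseline alveolar pressure.
Equation of motion (constant flow): PIP = Vt/C + R·V̇ + PEEP.
Vt/C = PIP − R·V̇ − PEEP = 33.3 − 7.9×0.6167 − 14 = 33.3 − 4.872 − 14 = 14.428 cmH2O.
C = Vt / 14.428 = 460 / 14.428 = 31.882 mL/cmH2O.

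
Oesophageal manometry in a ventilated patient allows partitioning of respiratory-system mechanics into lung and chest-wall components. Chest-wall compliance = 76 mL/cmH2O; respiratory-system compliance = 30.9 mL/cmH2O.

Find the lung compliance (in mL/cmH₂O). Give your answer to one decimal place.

1/CL = 1/Crs − 1/Ccw.
1/CL = 1/30.9 − 1/76 = 0.0192.
CL = 52.083 mL/cmH2O.

52.1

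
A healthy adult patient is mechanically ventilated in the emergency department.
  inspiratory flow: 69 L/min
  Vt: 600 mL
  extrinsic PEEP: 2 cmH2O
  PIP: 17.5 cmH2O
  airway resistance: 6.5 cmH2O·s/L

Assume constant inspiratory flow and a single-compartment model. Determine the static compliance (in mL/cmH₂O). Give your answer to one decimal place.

Flow: 69 L/min ÷ 60 = 1.15 L/s.
Equation of motion (constant flow): PIP = Vt/C + R·V̇ + PEEP.
Vt/C = PIP − R·V̇ − PEEP = 17.5 − 6.5×1.15 − 2 = 17.5 − 7.475 − 2 = 8.025 cmH2O.
C = Vt / 8.025 = 600 / 8.025 = 74.766 mL/cmH2O.

74.8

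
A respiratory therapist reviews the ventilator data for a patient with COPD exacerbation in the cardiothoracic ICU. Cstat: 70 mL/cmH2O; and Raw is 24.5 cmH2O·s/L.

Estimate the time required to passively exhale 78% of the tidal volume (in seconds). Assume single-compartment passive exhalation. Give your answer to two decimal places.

τ = R × C = 24.5 × 70 mL/cmH2O = 24.5 × 0.070 L/cmH2O = 1.715 s.
Exhaled fraction f = 1 − e^(−t/τ) → t = −τ·ln(1 − f) = −1.715·ln(0.22) = 2.597 s.

2.60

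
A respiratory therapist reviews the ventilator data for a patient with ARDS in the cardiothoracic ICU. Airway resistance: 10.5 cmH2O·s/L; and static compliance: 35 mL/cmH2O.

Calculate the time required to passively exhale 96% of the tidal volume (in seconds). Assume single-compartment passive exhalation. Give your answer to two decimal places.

1.18

τ = R × C = 10.5 × 35 mL/cmH2O = 10.5 × 0.035 L/cmH2O = 0.3675 s.
Exhaled fraction f = 1 − e^(−t/τ) → t = −τ·ln(1 − f) = −0.3675·ln(0.04) = 1.183 s.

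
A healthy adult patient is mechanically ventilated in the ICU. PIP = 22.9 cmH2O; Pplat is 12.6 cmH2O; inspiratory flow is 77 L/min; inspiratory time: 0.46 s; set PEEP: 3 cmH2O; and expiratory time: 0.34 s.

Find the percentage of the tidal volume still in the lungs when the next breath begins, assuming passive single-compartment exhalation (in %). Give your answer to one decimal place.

Flow: 77 L/min ÷ 60 = 1.2833 L/s.
Vt = flow × Ti = 1.2833 L/s × 0.46 s × 1000 mL/L = 590.32 mL.
R = (PIP − Pplat)/V̇ = (22.9 − 12.6) / 1.2833 = 10.3/1.2833 = 8.026 cmH2O·s/L.
C = Vt/(Pplat − PEEP) = 590.32 / (12.6 − 3) = 590.32/9.6 = 61.492 mL/cmH2O.
τ = R × C = 8.026 × 0.06149 L/cmH2O = 0.4935 s.
Fraction remaining at end-expiration = e^(−Te/τ) = e^(−0.34/0.4935) = 0.5021 → 50.21%.

50.2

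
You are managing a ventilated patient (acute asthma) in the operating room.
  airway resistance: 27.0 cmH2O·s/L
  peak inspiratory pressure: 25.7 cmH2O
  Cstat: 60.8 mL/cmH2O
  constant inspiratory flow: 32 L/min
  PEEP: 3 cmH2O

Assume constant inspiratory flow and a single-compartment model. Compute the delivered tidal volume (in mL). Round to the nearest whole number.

505

Flow: 32 L/min ÷ 60 = 0.5333 L/s.
Equation of motion (constant flow): PIP = Vt/C + R·V̇ + PEEP.
Vt/C = PIP − R·V̇ − PEEP = 25.7 − 14.399 − 3 = 8.301 cmH2O.
Vt = C × 8.301 = 60.8 × 8.301 = 504.7 mL.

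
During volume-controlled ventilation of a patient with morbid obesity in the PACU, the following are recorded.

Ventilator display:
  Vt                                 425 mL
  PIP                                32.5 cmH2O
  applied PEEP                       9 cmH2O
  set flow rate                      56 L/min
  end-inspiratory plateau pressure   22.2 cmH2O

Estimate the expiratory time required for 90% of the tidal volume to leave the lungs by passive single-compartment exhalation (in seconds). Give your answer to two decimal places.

0.82

Flow: 56 L/min ÷ 60 = 0.9333 L/s.
R = (PIP − Pplat)/V̇ = (32.5 − 22.2) / 0.9333 = 10.3/0.9333 = 11.036 cmH2O·s/L.
C = Vt/(Pplat − PEEP) = 425.0 / (22.2 − 9) = 425.0/13.2 = 32.197 mL/cmH2O.
τ = R × C = 11.036 × 0.0322 L/cmH2O = 0.3554 s.
t = −τ·ln(1 − 0.90) = −0.3554·ln(0.1) = 0.8183 s.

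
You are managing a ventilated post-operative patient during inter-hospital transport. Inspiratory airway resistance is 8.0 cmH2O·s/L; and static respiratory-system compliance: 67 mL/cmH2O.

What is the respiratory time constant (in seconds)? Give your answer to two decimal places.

τ = R × C = 8.0 × 67 mL/cmH2O = 8.0 × 0.067 L/cmH2O = 0.536 s.

0.54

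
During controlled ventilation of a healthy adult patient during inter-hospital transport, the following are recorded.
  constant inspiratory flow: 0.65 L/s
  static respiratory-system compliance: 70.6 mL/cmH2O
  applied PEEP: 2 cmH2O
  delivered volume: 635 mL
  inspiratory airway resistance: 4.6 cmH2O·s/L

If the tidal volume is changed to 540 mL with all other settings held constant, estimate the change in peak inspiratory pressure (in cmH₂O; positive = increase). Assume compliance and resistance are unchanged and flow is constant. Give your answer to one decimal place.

PIP = Vt/C + R·V̇ + PEEP (constant-flow equation of motion).
Only the elastic term changes: ΔPIP = ΔVt / C = (540 − 635) / 70.6 = -1.346 cmH2O.

-1.3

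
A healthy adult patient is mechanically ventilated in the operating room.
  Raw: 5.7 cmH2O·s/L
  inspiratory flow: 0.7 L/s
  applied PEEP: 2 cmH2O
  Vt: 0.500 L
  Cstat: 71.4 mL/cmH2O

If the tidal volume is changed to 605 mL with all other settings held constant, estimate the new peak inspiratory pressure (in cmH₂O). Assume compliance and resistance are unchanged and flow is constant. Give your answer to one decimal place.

14.5

PIP = Vt/C + R·V̇ + PEEP (constant-flow equation of motion).
Only the elastic term changes: ΔPIP = ΔVt / C = (605 − 500) / 71.4 = 1.471 cmH2O.
Original PIP = 500/71.4 + 5.7×0.7 + 2 = 12.993 cmH2O; new PIP = 12.993 + (1.471) = 14.464 cmH2O.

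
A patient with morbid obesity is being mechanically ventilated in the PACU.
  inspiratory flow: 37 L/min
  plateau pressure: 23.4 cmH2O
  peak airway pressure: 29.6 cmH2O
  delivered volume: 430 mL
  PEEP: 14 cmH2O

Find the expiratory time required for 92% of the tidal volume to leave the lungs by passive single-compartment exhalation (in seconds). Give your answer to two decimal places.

1.16

Flow: 37 L/min ÷ 60 = 0.6167 L/s.
R = (PIP − Pplat)/V̇ = (29.6 − 23.4) / 0.6167 = 6.2/0.6167 = 10.054 cmH2O·s/L.
C = Vt/(Pplat − PEEP) = 430.0 / (23.4 − 14) = 430.0/9.4 = 45.745 mL/cmH2O.
τ = R × C = 10.054 × 0.04575 L/cmH2O = 0.46 s.
t = −τ·ln(1 − 0.92) = −0.46·ln(0.08) = 1.162 s.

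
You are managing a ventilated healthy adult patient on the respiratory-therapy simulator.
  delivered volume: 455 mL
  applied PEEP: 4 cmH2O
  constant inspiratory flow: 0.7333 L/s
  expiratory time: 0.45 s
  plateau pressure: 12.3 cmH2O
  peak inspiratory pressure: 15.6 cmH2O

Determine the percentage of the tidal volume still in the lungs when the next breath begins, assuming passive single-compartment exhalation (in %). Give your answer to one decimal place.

16.1

R = (PIP − Pplat)/V̇ = (15.6 − 12.3) / 0.7333 = 3.3/0.7333 = 4.5 cmH2O·s/L.
C = Vt/(Pplat − PEEP) = 455.0 / (12.3 − 4) = 455.0/8.3 = 54.819 mL/cmH2O.
τ = R × C = 4.5 × 0.05482 L/cmH2O = 0.2467 s.
Fraction remaining at end-expiration = e^(−Te/τ) = e^(−0.45/0.2467) = 0.1614 → 16.14%.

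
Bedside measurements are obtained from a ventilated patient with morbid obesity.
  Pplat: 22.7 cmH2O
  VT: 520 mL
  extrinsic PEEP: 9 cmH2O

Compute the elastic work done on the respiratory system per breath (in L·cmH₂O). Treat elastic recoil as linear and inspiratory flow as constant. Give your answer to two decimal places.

3.56

Elastic work ≈ ½ × (Pplat − PEEP) × Vt = 0.5 × (22.7 − 9) × 0.520 L = 0.5 × 13.7 × 0.520 = 3.562 L·cmH2O.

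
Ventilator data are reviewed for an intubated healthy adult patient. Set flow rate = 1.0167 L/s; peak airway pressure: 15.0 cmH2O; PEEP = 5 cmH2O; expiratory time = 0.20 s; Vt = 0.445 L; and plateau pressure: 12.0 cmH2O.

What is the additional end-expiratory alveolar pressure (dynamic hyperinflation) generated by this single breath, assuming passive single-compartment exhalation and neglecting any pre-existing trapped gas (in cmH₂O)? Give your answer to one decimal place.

2.4

R = (PIP − Pplat)/V̇ = (15.0 − 12.0) / 1.0167 = 3.0/1.0167 = 2.951 cmH2O·s/L.
C = Vt/(Pplat − PEEP) = 445.0 / (12.0 − 5) = 445.0/7.0 = 63.571 mL/cmH2O.
τ = R × C = 2.951 × 0.06357 L/cmH2O = 0.1876 s.
Fraction remaining = e^(−Te/τ) = e^(−0.20/0.1876) = 0.3443; trapped volume = 445.0 × 0.3443 = 153.21 mL.
Additional alveolar pressure from trapping ≈ V_trapped / C = 153.21 / 63.571 = 2.41 cmH2O.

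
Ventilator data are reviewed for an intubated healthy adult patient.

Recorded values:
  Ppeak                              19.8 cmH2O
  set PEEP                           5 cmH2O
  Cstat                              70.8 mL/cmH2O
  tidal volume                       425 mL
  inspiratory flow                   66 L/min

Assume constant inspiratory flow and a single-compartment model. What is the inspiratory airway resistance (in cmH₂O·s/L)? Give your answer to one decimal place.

Flow: 66 L/min ÷ 60 = 1.1 L/s.
Equation of motion (constant flow): PIP = Vt/C + R·V̇ + PEEP.
R·V̇ = PIP − Vt/C − PEEP = 19.8 − 425/70.8 − 5 = 19.8 − 6.003 − 5 = 8.797 cmH2O.
R = 8.797 / 1.1 = 7.997 cmH2O·s/L.

8.0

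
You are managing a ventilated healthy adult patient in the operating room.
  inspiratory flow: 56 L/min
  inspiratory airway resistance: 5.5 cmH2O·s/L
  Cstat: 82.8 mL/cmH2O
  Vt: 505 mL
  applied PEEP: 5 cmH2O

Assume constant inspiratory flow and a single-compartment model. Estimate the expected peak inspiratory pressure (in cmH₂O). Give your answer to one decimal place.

Flow: 56 L/min ÷ 60 = 0.9333 L/s.
Equation of motion (constant flow): PIP = Vt/C + R·V̇ + PEEP.
PIP = 505/82.8 + 5.5×0.9333 + 5 = 6.099 + 5.133 + 5 = 16.232 cmH2O.

16.2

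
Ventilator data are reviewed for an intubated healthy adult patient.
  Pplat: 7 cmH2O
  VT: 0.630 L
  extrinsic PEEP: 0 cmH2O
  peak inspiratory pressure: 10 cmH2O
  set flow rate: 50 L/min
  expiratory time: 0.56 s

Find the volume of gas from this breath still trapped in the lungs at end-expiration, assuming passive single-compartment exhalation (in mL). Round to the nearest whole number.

Flow: 50 L/min ÷ 60 = 0.8333 L/s.
R = (PIP − Pplat)/V̇ = (10 − 7) / 0.8333 = 3.0/0.8333 = 3.6 cmH2O·s/L.
C = Vt/(Pplat − PEEP) = 630.0 / (7 − 0) = 630.0/7.0 = 90.0 mL/cmH2O.
τ = R × C = 3.6 × 0.09 L/cmH2O = 0.324 s.
Fraction remaining = e^(−Te/τ) = e^(−0.56/0.324) = 0.1776.
Trapped volume = 630.0 × 0.1776 = 111.89 mL.

112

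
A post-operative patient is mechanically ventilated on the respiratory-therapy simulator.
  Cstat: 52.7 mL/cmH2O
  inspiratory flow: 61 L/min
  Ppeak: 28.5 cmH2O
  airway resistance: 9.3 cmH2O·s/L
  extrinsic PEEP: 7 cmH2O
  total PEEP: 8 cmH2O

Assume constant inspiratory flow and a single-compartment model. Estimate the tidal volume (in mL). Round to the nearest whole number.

Flow: 61 L/min ÷ 60 = 1.0167 L/s.
Total PEEP = 8 cmH2O (set 7 + intrinsic 1); this is the baseline alveolar pressure.
Equation of motion (constant flow): PIP = Vt/C + R·V̇ + PEEP.
Vt/C = PIP − R·V̇ − PEEP = 28.5 − 9.455 − 8 = 11.045 cmH2O.
Vt = C × 11.045 = 52.7 × 11.045 = 582.07 mL.

582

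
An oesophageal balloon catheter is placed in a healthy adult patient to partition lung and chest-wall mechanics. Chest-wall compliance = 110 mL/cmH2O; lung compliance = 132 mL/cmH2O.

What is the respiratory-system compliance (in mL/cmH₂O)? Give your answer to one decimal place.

60.0

Lung and chest wall are elastances in series: 1/Crs = 1/CL + 1/Ccw.
1/Crs = 1/132 + 1/110 = 0.01667.
Crs = 59.988 mL/cmH2O.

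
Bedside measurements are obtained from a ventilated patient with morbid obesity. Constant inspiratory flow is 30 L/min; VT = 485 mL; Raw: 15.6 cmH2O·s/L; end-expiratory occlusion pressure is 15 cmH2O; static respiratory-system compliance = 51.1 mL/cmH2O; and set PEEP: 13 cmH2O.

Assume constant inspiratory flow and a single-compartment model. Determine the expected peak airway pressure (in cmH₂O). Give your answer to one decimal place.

32.3

Flow: 30 L/min ÷ 60 = 0.5 L/s.
Total PEEP = 15 cmH2O (set 13 + intrinsic 2); this is the baseline alveolar pressure.
Equation of motion (constant flow): PIP = Vt/C + R·V̇ + PEEP.
PIP = 485/51.1 + 15.6×0.5 + 15 = 9.491 + 7.8 + 15 = 32.291 cmH2O.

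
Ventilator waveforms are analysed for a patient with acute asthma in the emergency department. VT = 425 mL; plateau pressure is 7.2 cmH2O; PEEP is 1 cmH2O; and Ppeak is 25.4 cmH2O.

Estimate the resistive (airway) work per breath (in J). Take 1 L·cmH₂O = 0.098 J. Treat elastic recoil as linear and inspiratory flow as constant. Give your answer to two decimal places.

0.76

With constant inspiratory flow the resistive pressure is constant at PIP − Pplat = 25.4 − 7.2 = 18.2 cmH2O, so resistive work = 18.2 × 0.425 = 7.735 L·cmH2O.
× 0.098 J/(L·cmH2O) → 0.758 J.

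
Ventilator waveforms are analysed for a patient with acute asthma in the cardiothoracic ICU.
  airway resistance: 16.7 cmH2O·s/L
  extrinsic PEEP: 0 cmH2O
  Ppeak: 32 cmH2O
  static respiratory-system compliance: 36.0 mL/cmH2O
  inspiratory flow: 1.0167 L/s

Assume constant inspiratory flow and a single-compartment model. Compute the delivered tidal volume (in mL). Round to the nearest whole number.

Equation of motion (constant flow): PIP = Vt/C + R·V̇ + PEEP.
Vt/C = PIP − R·V̇ − PEEP = 32 − 16.979 − 0 = 15.021 cmH2O.
Vt = C × 15.021 = 36.0 × 15.021 = 540.76 mL.

541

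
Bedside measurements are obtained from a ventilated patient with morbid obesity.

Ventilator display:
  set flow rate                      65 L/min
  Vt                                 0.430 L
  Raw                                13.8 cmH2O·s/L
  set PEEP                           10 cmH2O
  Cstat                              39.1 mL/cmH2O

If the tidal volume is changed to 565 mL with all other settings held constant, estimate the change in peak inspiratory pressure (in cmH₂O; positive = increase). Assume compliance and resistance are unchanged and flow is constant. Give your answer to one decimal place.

3.5

PIP = Vt/C + R·V̇ + PEEP (constant-flow equation of motion).
Only the elastic term changes: ΔPIP = ΔVt / C = (565 − 430) / 39.1 = 3.453 cmH2O.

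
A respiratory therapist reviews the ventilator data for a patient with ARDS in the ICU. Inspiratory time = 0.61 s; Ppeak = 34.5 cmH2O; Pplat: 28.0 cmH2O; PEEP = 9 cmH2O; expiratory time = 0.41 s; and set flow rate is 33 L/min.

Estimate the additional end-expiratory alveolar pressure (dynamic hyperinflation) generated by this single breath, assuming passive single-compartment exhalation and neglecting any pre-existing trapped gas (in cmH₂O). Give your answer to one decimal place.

Flow: 33 L/min ÷ 60 = 0.55 L/s.
Vt = flow × Ti = 0.55 L/s × 0.61 s × 1000 mL/L = 335.5 mL.
R = (PIP − Pplat)/V̇ = (34.5 − 28.0) / 0.55 = 6.5/0.55 = 11.818 cmH2O·s/L.
C = Vt/(Pplat − PEEP) = 335.5 / (28.0 − 9) = 335.5/19.0 = 17.658 mL/cmH2O.
τ = R × C = 11.818 × 0.01766 L/cmH2O = 0.2087 s.
Fraction remaining = e^(−Te/τ) = e^(−0.41/0.2087) = 0.1402; trapped volume = 335.5 × 0.1402 = 47.037 mL.
Additional alveolar pressure from trapping ≈ V_trapped / C = 47.037 / 17.658 = 2.664 cmH2O.

2.7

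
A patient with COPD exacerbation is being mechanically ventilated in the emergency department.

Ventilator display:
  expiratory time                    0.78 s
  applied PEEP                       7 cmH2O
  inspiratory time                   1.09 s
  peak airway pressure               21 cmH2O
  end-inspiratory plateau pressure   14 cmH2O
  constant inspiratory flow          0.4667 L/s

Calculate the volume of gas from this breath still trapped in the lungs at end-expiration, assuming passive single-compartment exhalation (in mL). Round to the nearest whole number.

249

Vt = flow × Ti = 0.4667 L/s × 1.09 s × 1000 mL/L = 508.7 mL.
R = (PIP − Pplat)/V̇ = (21 − 14) / 0.4667 = 7.0/0.4667 = 14.999 cmH2O·s/L.
C = Vt/(Pplat − PEEP) = 508.7 / (14 − 7) = 508.7/7.0 = 72.671 mL/cmH2O.
τ = R × C = 14.999 × 0.07267 L/cmH2O = 1.09 s.
Fraction remaining = e^(−Te/τ) = e^(−0.78/1.09) = 0.4889.
Trapped volume = 508.7 × 0.4889 = 248.7 mL.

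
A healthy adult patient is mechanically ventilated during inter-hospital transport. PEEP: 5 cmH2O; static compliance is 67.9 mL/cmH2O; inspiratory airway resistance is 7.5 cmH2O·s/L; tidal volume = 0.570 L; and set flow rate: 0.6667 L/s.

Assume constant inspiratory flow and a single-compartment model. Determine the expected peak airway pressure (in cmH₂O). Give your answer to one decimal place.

18.4

Equation of motion (constant flow): PIP = Vt/C + R·V̇ + PEEP.
PIP = 570/67.9 + 7.5×0.6667 + 5 = 8.395 + 5.0 + 5 = 18.395 cmH2O.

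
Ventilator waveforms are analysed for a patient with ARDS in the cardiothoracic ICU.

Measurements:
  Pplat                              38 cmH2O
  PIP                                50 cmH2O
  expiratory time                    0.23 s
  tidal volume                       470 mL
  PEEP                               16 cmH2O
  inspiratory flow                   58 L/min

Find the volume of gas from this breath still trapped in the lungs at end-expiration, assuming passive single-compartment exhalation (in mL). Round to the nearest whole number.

197

Flow: 58 L/min ÷ 60 = 0.9667 L/s.
R = (PIP − Pplat)/V̇ = (50 − 38) / 0.9667 = 12.0/0.9667 = 12.413 cmH2O·s/L.
C = Vt/(Pplat − PEEP) = 470.0 / (38 − 16) = 470.0/22.0 = 21.364 mL/cmH2O.
τ = R × C = 12.413 × 0.02136 L/cmH2O = 0.2651 s.
Fraction remaining = e^(−Te/τ) = e^(−0.23/0.2651) = 0.42.
Trapped volume = 470.0 × 0.42 = 197.4 mL.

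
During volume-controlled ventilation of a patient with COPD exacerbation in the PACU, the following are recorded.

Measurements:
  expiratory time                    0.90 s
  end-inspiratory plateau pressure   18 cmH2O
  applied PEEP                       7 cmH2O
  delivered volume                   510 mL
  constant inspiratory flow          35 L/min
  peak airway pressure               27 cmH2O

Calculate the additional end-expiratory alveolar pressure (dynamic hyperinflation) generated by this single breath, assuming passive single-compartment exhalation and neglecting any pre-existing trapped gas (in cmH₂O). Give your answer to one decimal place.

3.1

Flow: 35 L/min ÷ 60 = 0.5833 L/s.
R = (PIP − Pplat)/V̇ = (27 − 18) / 0.5833 = 9.0/0.5833 = 15.429 cmH2O·s/L.
C = Vt/(Pplat − PEEP) = 510.0 / (18 − 7) = 510.0/11.0 = 46.364 mL/cmH2O.
τ = R × C = 15.429 × 0.04636 L/cmH2O = 0.7153 s.
Fraction remaining = e^(−Te/τ) = e^(−0.90/0.7153) = 0.2842; trapped volume = 510.0 × 0.2842 = 144.94 mL.
Additional alveolar pressure from trapping ≈ V_trapped / C = 144.94 / 46.364 = 3.126 cmH2O.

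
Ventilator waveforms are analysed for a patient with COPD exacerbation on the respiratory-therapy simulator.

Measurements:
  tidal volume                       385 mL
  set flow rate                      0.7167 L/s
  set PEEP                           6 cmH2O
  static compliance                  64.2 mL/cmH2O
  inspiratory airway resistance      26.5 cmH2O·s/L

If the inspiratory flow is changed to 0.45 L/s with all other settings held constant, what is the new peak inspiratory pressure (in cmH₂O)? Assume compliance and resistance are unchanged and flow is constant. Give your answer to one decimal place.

23.9

PIP = Vt/C + R·V̇ + PEEP (constant-flow equation of motion).
Only the resistive term changes: ΔPIP = R × ΔV̇ = 26.5 × (0.45 − 0.7167) = 26.5 × -0.2667 = -7.068 cmH2O.
Original PIP = 385/64.2 + 26.5×0.7167 + 6 = 30.989 cmH2O; new PIP = 30.989 + (-7.068) = 23.921 cmH2O.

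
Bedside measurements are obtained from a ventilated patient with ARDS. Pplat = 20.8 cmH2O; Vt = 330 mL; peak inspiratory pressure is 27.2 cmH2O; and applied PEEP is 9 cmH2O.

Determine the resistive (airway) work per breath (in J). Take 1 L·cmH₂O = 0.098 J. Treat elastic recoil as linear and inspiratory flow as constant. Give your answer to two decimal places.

0.21

With constant inspiratory flow the resistive pressure is constant at PIP − Pplat = 27.2 − 20.8 = 6.4 cmH2O, so resistive work = 6.4 × 0.330 = 2.112 L·cmH2O.
× 0.098 J/(L·cmH2O) → 0.207 J.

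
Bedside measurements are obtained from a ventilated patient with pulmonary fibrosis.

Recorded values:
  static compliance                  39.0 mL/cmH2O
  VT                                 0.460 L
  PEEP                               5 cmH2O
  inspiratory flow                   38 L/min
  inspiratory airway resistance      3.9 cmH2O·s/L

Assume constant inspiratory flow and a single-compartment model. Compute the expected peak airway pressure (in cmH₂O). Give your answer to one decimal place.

Flow: 38 L/min ÷ 60 = 0.6333 L/s.
Equation of motion (constant flow): PIP = Vt/C + R·V̇ + PEEP.
PIP = 460/39.0 + 3.9×0.6333 + 5 = 11.795 + 2.47 + 5 = 19.265 cmH2O.

19.3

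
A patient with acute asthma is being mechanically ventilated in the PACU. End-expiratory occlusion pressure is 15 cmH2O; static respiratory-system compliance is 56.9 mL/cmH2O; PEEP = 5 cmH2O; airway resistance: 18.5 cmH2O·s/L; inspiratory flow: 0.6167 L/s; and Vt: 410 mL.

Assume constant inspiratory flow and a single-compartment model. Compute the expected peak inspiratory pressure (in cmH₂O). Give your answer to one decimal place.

33.6

Total PEEP = 15 cmH2O (set 5 + intrinsic 10); this is the baseline alveolar pressure.
Equation of motion (constant flow): PIP = Vt/C + R·V̇ + PEEP.
PIP = 410/56.9 + 18.5×0.6167 + 15 = 7.206 + 11.409 + 15 = 33.615 cmH2O.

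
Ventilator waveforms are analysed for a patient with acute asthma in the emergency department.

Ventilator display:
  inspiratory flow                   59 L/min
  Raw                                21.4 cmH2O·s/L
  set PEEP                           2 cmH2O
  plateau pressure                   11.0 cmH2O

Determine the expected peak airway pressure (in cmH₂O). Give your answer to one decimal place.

32.0

Flow: 59 L/min ÷ 60 = 0.9833 L/s.
PIP = Pplat + Raw × flow = 11.0 + 21.4 × 0.9833 = 11.0 + 21.043 = 32.043 cmH2O.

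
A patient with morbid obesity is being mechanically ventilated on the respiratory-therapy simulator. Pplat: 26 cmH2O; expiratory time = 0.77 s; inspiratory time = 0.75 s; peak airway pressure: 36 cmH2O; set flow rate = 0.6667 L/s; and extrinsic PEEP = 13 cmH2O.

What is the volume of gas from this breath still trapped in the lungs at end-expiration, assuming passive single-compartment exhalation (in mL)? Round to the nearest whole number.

Vt = flow × Ti = 0.6667 L/s × 0.75 s × 1000 mL/L = 500.03 mL.
R = (PIP − Pplat)/V̇ = (36 − 26) / 0.6667 = 10.0/0.6667 = 14.999 cmH2O·s/L.
C = Vt/(Pplat − PEEP) = 500.03 / (26 − 13) = 500.03/13.0 = 38.464 mL/cmH2O.
τ = R × C = 14.999 × 0.03846 L/cmH2O = 0.5769 s.
Fraction remaining = e^(−Te/τ) = e^(−0.77/0.5769) = 0.2632.
Trapped volume = 500.03 × 0.2632 = 131.61 mL.

132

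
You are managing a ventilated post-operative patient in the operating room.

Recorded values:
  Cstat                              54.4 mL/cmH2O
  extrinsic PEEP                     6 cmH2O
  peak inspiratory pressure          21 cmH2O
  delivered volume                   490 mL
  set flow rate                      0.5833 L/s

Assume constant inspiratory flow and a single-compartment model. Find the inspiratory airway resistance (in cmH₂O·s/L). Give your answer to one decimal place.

10.3

Equation of motion (constant flow): PIP = Vt/C + R·V̇ + PEEP.
R·V̇ = PIP − Vt/C − PEEP = 21 − 490/54.4 − 6 = 21 − 9.007 − 6 = 5.993 cmH2O.
R = 5.993 / 0.5833 = 10.274 cmH2O·s/L.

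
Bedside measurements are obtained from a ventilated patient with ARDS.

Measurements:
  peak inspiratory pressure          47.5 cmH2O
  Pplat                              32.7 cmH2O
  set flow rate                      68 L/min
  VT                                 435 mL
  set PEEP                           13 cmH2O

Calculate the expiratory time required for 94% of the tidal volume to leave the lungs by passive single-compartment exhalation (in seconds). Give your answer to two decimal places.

Flow: 68 L/min ÷ 60 = 1.1333 L/s.
R = (PIP − Pplat)/V̇ = (47.5 − 32.7) / 1.1333 = 14.8/1.1333 = 13.059 cmH2O·s/L.
C = Vt/(Pplat − PEEP) = 435.0 / (32.7 − 13) = 435.0/19.7 = 22.081 mL/cmH2O.
τ = R × C = 13.059 × 0.02208 L/cmH2O = 0.2883 s.
t = −τ·ln(1 − 0.94) = −0.2883·ln(0.06) = 0.8111 s.

0.81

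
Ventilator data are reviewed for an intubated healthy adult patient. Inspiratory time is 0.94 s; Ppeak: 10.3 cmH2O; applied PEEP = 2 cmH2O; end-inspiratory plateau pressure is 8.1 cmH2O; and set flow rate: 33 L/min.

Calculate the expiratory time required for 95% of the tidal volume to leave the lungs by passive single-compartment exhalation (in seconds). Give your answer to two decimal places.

Flow: 33 L/min ÷ 60 = 0.55 L/s.
Vt = flow × Ti = 0.55 L/s × 0.94 s × 1000 mL/L = 517.0 mL.
R = (PIP − Pplat)/V̇ = (10.3 − 8.1) / 0.55 = 2.2/0.55 = 4.0 cmH2O·s/L.
C = Vt/(Pplat − PEEP) = 517.0 / (8.1 − 2) = 517.0/6.1 = 84.754 mL/cmH2O.
τ = R × C = 4.0 × 0.08475 L/cmH2O = 0.339 s.
t = −τ·ln(1 − 0.95) = −0.339·ln(0.05) = 1.016 s.

1.02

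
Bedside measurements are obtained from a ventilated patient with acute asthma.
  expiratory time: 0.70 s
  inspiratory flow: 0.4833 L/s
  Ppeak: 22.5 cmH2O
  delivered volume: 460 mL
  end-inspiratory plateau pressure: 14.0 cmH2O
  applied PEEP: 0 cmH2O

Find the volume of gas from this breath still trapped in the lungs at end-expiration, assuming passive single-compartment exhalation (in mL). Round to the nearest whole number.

R = (PIP − Pplat)/V̇ = (22.5 − 14.0) / 0.4833 = 8.5/0.4833 = 17.587 cmH2O·s/L.
C = Vt/(Pplat − PEEP) = 460.0 / (14.0 − 0) = 460.0/14.0 = 32.857 mL/cmH2O.
τ = R × C = 17.587 × 0.03286 L/cmH2O = 0.5779 s.
Fraction remaining = e^(−Te/τ) = e^(−0.70/0.5779) = 0.2978.
Trapped volume = 460.0 × 0.2978 = 136.99 mL.

137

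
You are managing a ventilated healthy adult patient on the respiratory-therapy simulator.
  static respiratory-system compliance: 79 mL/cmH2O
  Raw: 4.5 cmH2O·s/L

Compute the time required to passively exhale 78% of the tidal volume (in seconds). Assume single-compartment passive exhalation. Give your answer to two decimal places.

τ = R × C = 4.5 × 79 mL/cmH2O = 4.5 × 0.079 L/cmH2O = 0.3555 s.
Exhaled fraction f = 1 − e^(−t/τ) → t = −τ·ln(1 − f) = −0.3555·ln(0.22) = 0.5383 s.

0.54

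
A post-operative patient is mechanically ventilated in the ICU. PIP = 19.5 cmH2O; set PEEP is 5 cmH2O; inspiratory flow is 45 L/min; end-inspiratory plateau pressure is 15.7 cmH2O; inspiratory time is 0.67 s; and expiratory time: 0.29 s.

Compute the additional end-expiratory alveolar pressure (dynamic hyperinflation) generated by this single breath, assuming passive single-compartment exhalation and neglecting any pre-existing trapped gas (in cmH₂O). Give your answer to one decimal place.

Flow: 45 L/min ÷ 60 = 0.75 L/s.
Vt = flow × Ti = 0.75 L/s × 0.67 s × 1000 mL/L = 502.5 mL.
R = (PIP − Pplat)/V̇ = (19.5 − 15.7) / 0.75 = 3.8/0.75 = 5.067 cmH2O·s/L.
C = Vt/(Pplat − PEEP) = 502.5 / (15.7 − 5) = 502.5/10.7 = 46.963 mL/cmH2O.
τ = R × C = 5.067 × 0.04696 L/cmH2O = 0.2379 s.
Fraction remaining = e^(−Te/τ) = e^(−0.29/0.2379) = 0.2955; trapped volume = 502.5 × 0.2955 = 148.49 mL.
Additional alveolar pressure from trapping ≈ V_trapped / C = 148.49 / 46.963 = 3.162 cmH2O.

3.2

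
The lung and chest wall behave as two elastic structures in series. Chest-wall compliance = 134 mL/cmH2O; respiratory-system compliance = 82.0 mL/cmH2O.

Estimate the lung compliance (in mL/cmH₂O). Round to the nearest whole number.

211

1/CL = 1/Crs − 1/Ccw.
1/CL = 1/82.0 − 1/134 = 0.004732.
CL = 211.33 mL/cmH2O.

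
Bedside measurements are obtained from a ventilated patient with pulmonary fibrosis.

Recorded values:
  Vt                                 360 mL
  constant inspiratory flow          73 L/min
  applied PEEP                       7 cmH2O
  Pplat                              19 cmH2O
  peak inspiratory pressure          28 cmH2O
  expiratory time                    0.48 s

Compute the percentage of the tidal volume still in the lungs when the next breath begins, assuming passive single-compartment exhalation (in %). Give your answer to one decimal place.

11.5

Flow: 73 L/min ÷ 60 = 1.2167 L/s.
R = (PIP − Pplat)/V̇ = (28 − 19) / 1.2167 = 9.0/1.2167 = 7.397 cmH2O·s/L.
C = Vt/(Pplat − PEEP) = 360.0 / (19 − 7) = 360.0/12.0 = 30.0 mL/cmH2O.
τ = R × C = 7.397 × 0.03 L/cmH2O = 0.2219 s.
Fraction remaining at end-expiration = e^(−Te/τ) = e^(−0.48/0.2219) = 0.115 → 11.5%.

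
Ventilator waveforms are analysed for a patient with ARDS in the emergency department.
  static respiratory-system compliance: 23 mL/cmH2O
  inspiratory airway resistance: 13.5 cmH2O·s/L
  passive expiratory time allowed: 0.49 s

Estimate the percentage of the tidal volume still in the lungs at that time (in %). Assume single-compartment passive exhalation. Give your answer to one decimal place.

τ = R × C = 13.5 × 23 mL/cmH2O = 13.5 × 0.023 L/cmH2O = 0.3105 s.
Passive exhalation: V(t)/V₀ = e^(−t/τ) = e^(−0.49/0.3105) = 0.2064.
Fraction remaining = 0.2064 → 20.64%.

20.6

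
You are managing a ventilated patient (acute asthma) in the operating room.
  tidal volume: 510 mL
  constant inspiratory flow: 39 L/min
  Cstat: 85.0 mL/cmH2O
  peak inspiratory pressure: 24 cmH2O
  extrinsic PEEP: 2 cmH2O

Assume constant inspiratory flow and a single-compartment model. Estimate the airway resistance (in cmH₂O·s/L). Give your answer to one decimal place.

24.6

Flow: 39 L/min ÷ 60 = 0.65 L/s.
Equation of motion (constant flow): PIP = Vt/C + R·V̇ + PEEP.
R·V̇ = PIP − Vt/C − PEEP = 24 − 510/85.0 − 2 = 24 − 6.0 − 2 = 16.0 cmH2O.
R = 16.0 / 0.65 = 24.615 cmH2O·s/L.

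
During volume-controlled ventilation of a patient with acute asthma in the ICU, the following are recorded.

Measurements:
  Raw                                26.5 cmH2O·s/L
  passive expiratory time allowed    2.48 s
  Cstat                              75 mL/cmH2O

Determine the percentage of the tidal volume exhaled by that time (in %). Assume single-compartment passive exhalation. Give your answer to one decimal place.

τ = R × C = 26.5 × 75 mL/cmH2O = 26.5 × 0.075 L/cmH2O = 1.988 s.
Passive exhalation: V(t)/V₀ = e^(−t/τ) = e^(−2.48/1.988) = 0.2872.
Fraction exhaled = 1 − 0.2872 = 0.7128 → 71.28%.

71.3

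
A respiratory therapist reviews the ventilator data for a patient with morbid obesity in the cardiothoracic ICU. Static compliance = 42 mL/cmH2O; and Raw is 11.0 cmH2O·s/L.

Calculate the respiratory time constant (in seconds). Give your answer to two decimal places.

τ = R × C = 11.0 × 42 mL/cmH2O = 11.0 × 0.042 L/cmH2O = 0.462 s.

0.46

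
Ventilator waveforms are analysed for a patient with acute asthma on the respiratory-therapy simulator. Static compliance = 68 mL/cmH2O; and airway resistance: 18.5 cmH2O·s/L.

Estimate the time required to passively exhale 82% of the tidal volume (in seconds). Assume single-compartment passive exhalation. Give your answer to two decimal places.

2.16

τ = R × C = 18.5 × 68 mL/cmH2O = 18.5 × 0.068 L/cmH2O = 1.258 s.
Exhaled fraction f = 1 − e^(−t/τ) → t = −τ·ln(1 − f) = −1.258·ln(0.18) = 2.157 s.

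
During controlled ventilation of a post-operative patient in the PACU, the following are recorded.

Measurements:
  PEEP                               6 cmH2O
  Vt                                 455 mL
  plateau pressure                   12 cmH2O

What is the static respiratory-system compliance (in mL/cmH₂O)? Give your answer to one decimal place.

75.8

Cstat = Vt / (Pplat − PEEP) = 455 / (12 − 6) = 455 / 6.0 = 75.833 mL/cmH2O.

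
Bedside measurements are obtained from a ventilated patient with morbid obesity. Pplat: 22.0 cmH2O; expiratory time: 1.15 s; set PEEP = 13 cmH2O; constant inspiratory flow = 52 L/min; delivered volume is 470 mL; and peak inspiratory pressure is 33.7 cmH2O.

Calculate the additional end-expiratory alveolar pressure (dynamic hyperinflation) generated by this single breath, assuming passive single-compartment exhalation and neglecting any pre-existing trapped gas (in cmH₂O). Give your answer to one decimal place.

Flow: 52 L/min ÷ 60 = 0.8667 L/s.
R = (PIP − Pplat)/V̇ = (33.7 − 22.0) / 0.8667 = 11.7/0.8667 = 13.499 cmH2O·s/L.
C = Vt/(Pplat − PEEP) = 470.0 / (22.0 − 13) = 470.0/9.0 = 52.222 mL/cmH2O.
τ = R × C = 13.499 × 0.05222 L/cmH2O = 0.7049 s.
Fraction remaining = e^(−Te/τ) = e^(−1.15/0.7049) = 0.1956; trapped volume = 470.0 × 0.1956 = 91.932 mL.
Additional alveolar pressure from trapping ≈ V_trapped / C = 91.932 / 52.222 = 1.76 cmH2O.

1.8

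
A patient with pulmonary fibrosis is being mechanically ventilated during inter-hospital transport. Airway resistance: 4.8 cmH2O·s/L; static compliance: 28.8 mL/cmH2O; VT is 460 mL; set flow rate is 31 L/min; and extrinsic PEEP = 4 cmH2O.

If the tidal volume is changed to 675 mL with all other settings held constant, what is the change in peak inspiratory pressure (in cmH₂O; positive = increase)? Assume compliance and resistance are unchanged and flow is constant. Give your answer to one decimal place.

7.5

PIP = Vt/C + R·V̇ + PEEP (constant-flow equation of motion).
Only the elastic term changes: ΔPIP = ΔVt / C = (675 − 460) / 28.8 = 7.465 cmH2O.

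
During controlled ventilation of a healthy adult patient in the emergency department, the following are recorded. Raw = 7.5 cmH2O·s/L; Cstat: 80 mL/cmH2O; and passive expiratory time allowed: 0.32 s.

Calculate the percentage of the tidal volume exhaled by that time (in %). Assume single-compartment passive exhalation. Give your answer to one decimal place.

τ = R × C = 7.5 × 80 mL/cmH2O = 7.5 × 0.080 L/cmH2O = 0.6 s.
Passive exhalation: V(t)/V₀ = e^(−t/τ) = e^(−0.32/0.6) = 0.5866.
Fraction exhaled = 1 − 0.5866 = 0.4134 → 41.34%.

41.3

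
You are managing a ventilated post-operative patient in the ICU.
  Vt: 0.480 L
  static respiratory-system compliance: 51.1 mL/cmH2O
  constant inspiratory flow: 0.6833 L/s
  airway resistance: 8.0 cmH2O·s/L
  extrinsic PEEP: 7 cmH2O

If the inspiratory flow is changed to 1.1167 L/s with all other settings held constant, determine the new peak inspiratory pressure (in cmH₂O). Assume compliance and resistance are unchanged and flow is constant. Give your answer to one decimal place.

25.3

PIP = Vt/C + R·V̇ + PEEP (constant-flow equation of motion).
Only the resistive term changes: ΔPIP = R × ΔV̇ = 8.0 × (1.1167 − 0.6833) = 8.0 × 0.4334 = 3.467 cmH2O.
Original PIP = 480/51.1 + 8.0×0.6833 + 7 = 21.86 cmH2O; new PIP = 21.86 + (3.467) = 25.327 cmH2O.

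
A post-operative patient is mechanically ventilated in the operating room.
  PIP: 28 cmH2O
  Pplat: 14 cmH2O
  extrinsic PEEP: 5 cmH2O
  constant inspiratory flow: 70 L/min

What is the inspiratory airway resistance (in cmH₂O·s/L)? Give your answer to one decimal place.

12.0

Flow: 70 L/min ÷ 60 = 1.1667 L/s.
Raw = (PIP − Pplat) / flow = (28 − 14) / 1.1667 = 14.0 / 1.1667 = 12.0 cmH2O·s/L.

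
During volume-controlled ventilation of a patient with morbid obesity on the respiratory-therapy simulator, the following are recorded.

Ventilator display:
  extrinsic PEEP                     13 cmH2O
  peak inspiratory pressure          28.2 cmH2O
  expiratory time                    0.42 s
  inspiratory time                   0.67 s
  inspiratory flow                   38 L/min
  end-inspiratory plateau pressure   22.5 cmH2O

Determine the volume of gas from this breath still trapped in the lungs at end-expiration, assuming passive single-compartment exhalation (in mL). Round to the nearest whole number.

Flow: 38 L/min ÷ 60 = 0.6333 L/s.
Vt = flow × Ti = 0.6333 L/s × 0.67 s × 1000 mL/L = 424.31 mL.
R = (PIP − Pplat)/V̇ = (28.2 − 22.5) / 0.6333 = 5.7/0.6333 = 9.0 cmH2O·s/L.
C = Vt/(Pplat − PEEP) = 424.31 / (22.5 − 13) = 424.31/9.5 = 44.664 mL/cmH2O.
τ = R × C = 9.0 × 0.04466 L/cmH2O = 0.4019 s.
Fraction remaining = e^(−Te/τ) = e^(−0.42/0.4019) = 0.3517.
Trapped volume = 424.31 × 0.3517 = 149.23 mL.

149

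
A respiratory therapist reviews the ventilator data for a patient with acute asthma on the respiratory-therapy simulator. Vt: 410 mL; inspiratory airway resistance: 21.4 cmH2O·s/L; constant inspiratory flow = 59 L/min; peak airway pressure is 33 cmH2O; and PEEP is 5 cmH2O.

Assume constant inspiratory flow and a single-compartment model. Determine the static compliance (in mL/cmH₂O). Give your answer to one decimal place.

Flow: 59 L/min ÷ 60 = 0.9833 L/s.
Equation of motion (constant flow): PIP = Vt/C + R·V̇ + PEEP.
Vt/C = PIP − R·V̇ − PEEP = 33 − 21.4×0.9833 − 5 = 33 − 21.043 − 5 = 6.957 cmH2O.
C = Vt / 6.957 = 410 / 6.957 = 58.933 mL/cmH2O.

58.9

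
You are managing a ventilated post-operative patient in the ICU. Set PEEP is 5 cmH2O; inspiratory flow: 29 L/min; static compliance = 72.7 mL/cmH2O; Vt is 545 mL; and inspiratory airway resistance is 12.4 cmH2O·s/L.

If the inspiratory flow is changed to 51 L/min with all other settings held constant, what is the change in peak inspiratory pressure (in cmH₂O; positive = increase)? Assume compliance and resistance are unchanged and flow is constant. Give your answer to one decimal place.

Flow: 29 L/min ÷ 60 = 0.4833 L/s.
New flow: 51 L/min ÷ 60 = 0.85 L/s.
PIP = Vt/C + R·V̇ + PEEP (constant-flow equation of motion).
Only the resistive term changes: ΔPIP = R × ΔV̇ = 12.4 × (0.85 − 0.4833) = 12.4 × 0.3667 = 4.547 cmH2O.

4.5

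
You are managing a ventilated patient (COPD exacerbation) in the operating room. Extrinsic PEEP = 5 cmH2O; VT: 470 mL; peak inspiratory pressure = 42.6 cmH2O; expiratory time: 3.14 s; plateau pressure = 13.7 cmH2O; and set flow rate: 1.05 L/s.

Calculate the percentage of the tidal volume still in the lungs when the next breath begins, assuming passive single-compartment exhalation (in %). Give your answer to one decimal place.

12.1

R = (PIP − Pplat)/V̇ = (42.6 − 13.7) / 1.05 = 28.9/1.05 = 27.524 cmH2O·s/L.
C = Vt/(Pplat − PEEP) = 470.0 / (13.7 − 5) = 470.0/8.7 = 54.023 mL/cmH2O.
τ = R × C = 27.524 × 0.05402 L/cmH2O = 1.487 s.
Fraction remaining at end-expiration = e^(−Te/τ) = e^(−3.14/1.487) = 0.121 → 12.1%.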